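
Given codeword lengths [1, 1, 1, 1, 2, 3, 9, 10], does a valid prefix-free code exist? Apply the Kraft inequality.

Kraft inequality: Σ 2^(-l_i) ≤ 1 for prefix-free code
Calculating: 2^(-1) + 2^(-1) + 2^(-1) + 2^(-1) + 2^(-2) + 2^(-3) + 2^(-9) + 2^(-10)
= 0.5 + 0.5 + 0.5 + 0.5 + 0.25 + 0.125 + 0.001953125 + 0.0009765625
= 2.3779
Since 2.3779 > 1, prefix-free code does not exist


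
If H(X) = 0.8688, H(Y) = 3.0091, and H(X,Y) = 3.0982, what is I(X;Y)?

I(X;Y) = H(X) + H(Y) - H(X,Y)
I(X;Y) = 0.8688 + 3.0091 - 3.0982 = 0.7797 bits


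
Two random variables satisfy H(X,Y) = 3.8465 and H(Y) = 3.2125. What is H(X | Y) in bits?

Chain rule: H(X,Y) = H(X|Y) + H(Y)
H(X|Y) = H(X,Y) - H(Y) = 3.8465 - 3.2125 = 0.634 bits


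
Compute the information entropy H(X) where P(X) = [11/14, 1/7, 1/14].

H(X) = -Σ p(x) log₂ p(x)
  -11/14 × log₂(11/14) = 0.2734
  -1/7 × log₂(1/7) = 0.4011
  -1/14 × log₂(1/14) = 0.2720
H(X) = 0.9464 bits


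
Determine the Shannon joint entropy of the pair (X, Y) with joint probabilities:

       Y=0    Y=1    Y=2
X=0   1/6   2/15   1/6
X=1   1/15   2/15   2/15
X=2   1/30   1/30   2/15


H(X,Y) = -Σ p(x,y) log₂ p(x,y)
  p(0,0)=1/6: -0.1667 × log₂(0.1667) = 0.4308
  p(0,1)=2/15: -0.1333 × log₂(0.1333) = 0.3876
  p(0,2)=1/6: -0.1667 × log₂(0.1667) = 0.4308
  p(1,0)=1/15: -0.0667 × log₂(0.0667) = 0.2605
  p(1,1)=2/15: -0.1333 × log₂(0.1333) = 0.3876
  p(1,2)=2/15: -0.1333 × log₂(0.1333) = 0.3876
  p(2,0)=1/30: -0.0333 × log₂(0.0333) = 0.1636
  p(2,1)=1/30: -0.0333 × log₂(0.0333) = 0.1636
  p(2,2)=2/15: -0.1333 × log₂(0.1333) = 0.3876
H(X,Y) = 2.9996 bits


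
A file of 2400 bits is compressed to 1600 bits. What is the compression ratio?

Compression ratio = Original / Compressed
= 2400 / 1600 = 1.50:1


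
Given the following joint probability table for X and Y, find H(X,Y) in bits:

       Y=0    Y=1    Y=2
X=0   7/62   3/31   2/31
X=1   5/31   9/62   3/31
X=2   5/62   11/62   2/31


H(X,Y) = -Σ p(x,y) log₂ p(x,y)
  p(0,0)=7/62: -0.1129 × log₂(0.1129) = 0.3553
  p(0,1)=3/31: -0.0968 × log₂(0.0968) = 0.3261
  p(0,2)=2/31: -0.0645 × log₂(0.0645) = 0.2551
  p(1,0)=5/31: -0.1613 × log₂(0.1613) = 0.4246
  p(1,1)=9/62: -0.1452 × log₂(0.1452) = 0.4042
  p(1,2)=3/31: -0.0968 × log₂(0.0968) = 0.3261
  p(2,0)=5/62: -0.0806 × log₂(0.0806) = 0.2929
  p(2,1)=11/62: -0.1774 × log₂(0.1774) = 0.4426
  p(2,2)=2/31: -0.0645 × log₂(0.0645) = 0.2551
H(X,Y) = 3.0819 bits


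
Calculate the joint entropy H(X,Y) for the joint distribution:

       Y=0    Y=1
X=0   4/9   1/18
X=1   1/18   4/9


H(X,Y) = -Σ p(x,y) log₂ p(x,y)
  p(0,0)=4/9: -0.4444 × log₂(0.4444) = 0.5200
  p(0,1)=1/18: -0.0556 × log₂(0.0556) = 0.2317
  p(1,0)=1/18: -0.0556 × log₂(0.0556) = 0.2317
  p(1,1)=4/9: -0.4444 × log₂(0.4444) = 0.5200
H(X,Y) = 1.5033 bits


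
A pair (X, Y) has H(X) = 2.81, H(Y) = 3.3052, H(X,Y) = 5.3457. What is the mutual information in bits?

I(X;Y) = H(X) + H(Y) - H(X,Y)
I(X;Y) = 2.81 + 3.3052 - 5.3457 = 0.7695 bits


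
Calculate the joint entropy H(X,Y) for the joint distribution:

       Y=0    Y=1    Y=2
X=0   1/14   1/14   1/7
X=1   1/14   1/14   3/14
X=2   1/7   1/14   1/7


H(X,Y) = -Σ p(x,y) log₂ p(x,y)
  p(0,0)=1/14: -0.0714 × log₂(0.0714) = 0.2720
  p(0,1)=1/14: -0.0714 × log₂(0.0714) = 0.2720
  p(0,2)=1/7: -0.1429 × log₂(0.1429) = 0.4011
  p(1,0)=1/14: -0.0714 × log₂(0.0714) = 0.2720
  p(1,1)=1/14: -0.0714 × log₂(0.0714) = 0.2720
  p(1,2)=3/14: -0.2143 × log₂(0.2143) = 0.4762
  p(2,0)=1/7: -0.1429 × log₂(0.1429) = 0.4011
  p(2,1)=1/14: -0.0714 × log₂(0.0714) = 0.2720
  p(2,2)=1/7: -0.1429 × log₂(0.1429) = 0.4011
H(X,Y) = 3.0391 bits


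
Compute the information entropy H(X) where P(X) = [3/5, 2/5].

H(X) = -Σ p(x) log₂ p(x)
  -3/5 × log₂(3/5) = 0.4422
  -2/5 × log₂(2/5) = 0.5288
H(X) = 0.9710 bits


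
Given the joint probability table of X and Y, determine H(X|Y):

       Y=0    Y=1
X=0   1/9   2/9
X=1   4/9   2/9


H(X|Y) = Σ_y p(y) H(X|Y=y)
  p(Y=0) = 5/9, H(X|Y=0) = 0.7219
  p(Y=1) = 4/9, H(X|Y=1) = 1.0000
H(X|Y) = 0.5556×0.7219 + 0.4444×1.0000 = 0.8455 bits


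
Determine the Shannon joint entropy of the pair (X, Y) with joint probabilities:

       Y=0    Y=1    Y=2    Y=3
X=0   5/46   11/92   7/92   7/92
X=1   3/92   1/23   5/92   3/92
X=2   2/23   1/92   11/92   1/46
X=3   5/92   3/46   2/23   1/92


H(X,Y) = -Σ p(x,y) log₂ p(x,y)
  p(0,0)=5/46: -0.1087 × log₂(0.1087) = 0.3480
  p(0,1)=11/92: -0.1196 × log₂(0.1196) = 0.3664
  p(0,2)=7/92: -0.0761 × log₂(0.0761) = 0.2828
  p(0,3)=7/92: -0.0761 × log₂(0.0761) = 0.2828
  p(1,0)=3/92: -0.0326 × log₂(0.0326) = 0.1610
  p(1,1)=1/23: -0.0435 × log₂(0.0435) = 0.1967
  p(1,2)=5/92: -0.0543 × log₂(0.0543) = 0.2283
  p(1,3)=3/92: -0.0326 × log₂(0.0326) = 0.1610
  p(2,0)=2/23: -0.0870 × log₂(0.0870) = 0.3064
  p(2,1)=1/92: -0.0109 × log₂(0.0109) = 0.0709
  p(2,2)=11/92: -0.1196 × log₂(0.1196) = 0.3664
  p(2,3)=1/46: -0.0217 × log₂(0.0217) = 0.1201
  p(3,0)=5/92: -0.0543 × log₂(0.0543) = 0.2283
  p(3,1)=3/46: -0.0652 × log₂(0.0652) = 0.2569
  p(3,2)=2/23: -0.0870 × log₂(0.0870) = 0.3064
  p(3,3)=1/92: -0.0109 × log₂(0.0109) = 0.0709
H(X,Y) = 3.7533 bits


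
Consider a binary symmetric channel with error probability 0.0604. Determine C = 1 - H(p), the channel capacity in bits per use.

For BSC with error probability p:
C = 1 - H(p) where H(p) is binary entropy
H(0.0604) = -0.0604 × log₂(0.0604) - 0.9396 × log₂(0.9396)
H(p) = 0.3290
C = 1 - 0.3290 = 0.6710 bits/use


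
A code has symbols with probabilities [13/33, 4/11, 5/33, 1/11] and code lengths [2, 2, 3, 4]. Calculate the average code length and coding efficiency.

Average length L = Σ p_i × l_i = 2.3333 bits
Entropy H = 1.7871 bits
Efficiency η = H/L × 100% = 76.59%


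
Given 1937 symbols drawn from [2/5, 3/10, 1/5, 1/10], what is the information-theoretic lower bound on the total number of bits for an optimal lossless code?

Entropy H = 1.8464 bits/symbol
Minimum bits = H × n = 1.8464 × 1937
= 3576.55 bits


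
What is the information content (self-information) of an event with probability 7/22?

Information content I(x) = -log₂(p(x))
I = -log₂(7/22) = -log₂(0.3182)
I = 1.6521 bits


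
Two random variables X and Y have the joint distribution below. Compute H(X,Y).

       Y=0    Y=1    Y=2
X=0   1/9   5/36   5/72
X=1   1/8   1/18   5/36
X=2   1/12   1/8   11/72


H(X,Y) = -Σ p(x,y) log₂ p(x,y)
  p(0,0)=1/9: -0.1111 × log₂(0.1111) = 0.3522
  p(0,1)=5/36: -0.1389 × log₂(0.1389) = 0.3956
  p(0,2)=5/72: -0.0694 × log₂(0.0694) = 0.2672
  p(1,0)=1/8: -0.1250 × log₂(0.1250) = 0.3750
  p(1,1)=1/18: -0.0556 × log₂(0.0556) = 0.2317
  p(1,2)=5/36: -0.1389 × log₂(0.1389) = 0.3956
  p(2,0)=1/12: -0.0833 × log₂(0.0833) = 0.2987
  p(2,1)=1/8: -0.1250 × log₂(0.1250) = 0.3750
  p(2,2)=11/72: -0.1528 × log₂(0.1528) = 0.4141
H(X,Y) = 3.1051 bits


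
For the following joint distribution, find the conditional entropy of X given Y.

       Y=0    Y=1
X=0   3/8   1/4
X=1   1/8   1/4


H(X|Y) = Σ_y p(y) H(X|Y=y)
  p(Y=0) = 1/2, H(X|Y=0) = 0.8113
  p(Y=1) = 1/2, H(X|Y=1) = 1.0000
H(X|Y) = 0.5000×0.8113 + 0.5000×1.0000 = 0.9056 bits


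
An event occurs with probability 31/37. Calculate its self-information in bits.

Information content I(x) = -log₂(p(x))
I = -log₂(31/37) = -log₂(0.8378)
I = 0.2553 bits


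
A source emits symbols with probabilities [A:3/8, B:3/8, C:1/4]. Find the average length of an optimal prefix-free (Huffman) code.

Huffman tree construction:
Combine smallest probabilities repeatedly
Resulting codes:
  A: 11 (length 2)
  B: 0 (length 1)
  C: 10 (length 2)
Average length = Σ p(s) × length(s) = 1.6250 bits


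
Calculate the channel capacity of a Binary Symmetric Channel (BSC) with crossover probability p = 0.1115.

For BSC with error probability p:
C = 1 - H(p) where H(p) is binary entropy
H(0.1115) = -0.1115 × log₂(0.1115) - 0.8885 × log₂(0.8885)
H(p) = 0.5044
C = 1 - 0.5044 = 0.4956 bits/use


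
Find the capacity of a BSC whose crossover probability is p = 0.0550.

For BSC with error probability p:
C = 1 - H(p) where H(p) is binary entropy
H(0.0550) = -0.0550 × log₂(0.0550) - 0.9450 × log₂(0.9450)
H(p) = 0.3073
C = 1 - 0.3073 = 0.6927 bits/use


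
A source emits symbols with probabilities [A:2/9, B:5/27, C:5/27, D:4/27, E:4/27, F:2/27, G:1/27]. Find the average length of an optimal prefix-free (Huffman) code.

Huffman tree construction:
Combine smallest probabilities repeatedly
Resulting codes:
  A: 01 (length 2)
  B: 111 (length 3)
  C: 00 (length 2)
  D: 101 (length 3)
  E: 110 (length 3)
  F: 1001 (length 4)
  G: 1000 (length 4)
Average length = Σ p(s) × length(s) = 2.7037 bits


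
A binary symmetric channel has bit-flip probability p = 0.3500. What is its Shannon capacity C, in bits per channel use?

For BSC with error probability p:
C = 1 - H(p) where H(p) is binary entropy
H(0.3500) = -0.3500 × log₂(0.3500) - 0.6500 × log₂(0.6500)
H(p) = 0.9341
C = 1 - 0.9341 = 0.0659 bits/use


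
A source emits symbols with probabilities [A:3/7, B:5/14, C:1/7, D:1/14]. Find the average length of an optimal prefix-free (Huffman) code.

Huffman tree construction:
Combine smallest probabilities repeatedly
Resulting codes:
  A: 0 (length 1)
  B: 11 (length 2)
  C: 101 (length 3)
  D: 100 (length 3)
Average length = Σ p(s) × length(s) = 1.7857 bits


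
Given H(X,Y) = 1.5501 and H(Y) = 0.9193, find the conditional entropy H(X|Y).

Chain rule: H(X,Y) = H(X|Y) + H(Y)
H(X|Y) = H(X,Y) - H(Y) = 1.5501 - 0.9193 = 0.6308 bits


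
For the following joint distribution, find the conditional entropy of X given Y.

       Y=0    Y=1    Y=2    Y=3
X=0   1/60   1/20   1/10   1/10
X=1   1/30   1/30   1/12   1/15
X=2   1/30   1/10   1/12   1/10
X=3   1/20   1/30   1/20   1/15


H(X|Y) = Σ_y p(y) H(X|Y=y)
  p(Y=0) = 2/15, H(X|Y=0) = 1.9056
  p(Y=1) = 13/60, H(X|Y=1) = 1.8339
  p(Y=2) = 19/60, H(X|Y=2) = 1.9593
  p(Y=3) = 1/3, H(X|Y=3) = 1.9710
H(X|Y) = 0.1333×1.9056 + 0.2167×1.8339 + 0.3167×1.9593 + 0.3333×1.9710 = 1.9289 bits


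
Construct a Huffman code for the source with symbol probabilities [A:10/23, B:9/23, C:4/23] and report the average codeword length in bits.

Huffman tree construction:
Combine smallest probabilities repeatedly
Resulting codes:
  A: 0 (length 1)
  B: 11 (length 2)
  C: 10 (length 2)
Average length = Σ p(s) × length(s) = 1.5652 bits


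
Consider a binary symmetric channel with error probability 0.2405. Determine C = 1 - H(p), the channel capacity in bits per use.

For BSC with error probability p:
C = 1 - H(p) where H(p) is binary entropy
H(0.2405) = -0.2405 × log₂(0.2405) - 0.7595 × log₂(0.7595)
H(p) = 0.7959
C = 1 - 0.7959 = 0.2041 bits/use


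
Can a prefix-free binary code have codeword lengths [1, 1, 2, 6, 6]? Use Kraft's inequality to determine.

Kraft inequality: Σ 2^(-l_i) ≤ 1 for prefix-free code
Calculating: 2^(-1) + 2^(-1) + 2^(-2) + 2^(-6) + 2^(-6)
= 0.5 + 0.5 + 0.25 + 0.015625 + 0.015625
= 1.2812
Since 1.2812 > 1, prefix-free code does not exist


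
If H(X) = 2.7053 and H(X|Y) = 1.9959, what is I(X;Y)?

I(X;Y) = H(X) - H(X|Y)
I(X;Y) = 2.7053 - 1.9959 = 0.7094 bits


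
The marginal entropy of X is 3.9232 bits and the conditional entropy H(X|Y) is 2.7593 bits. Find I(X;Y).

I(X;Y) = H(X) - H(X|Y)
I(X;Y) = 3.9232 - 2.7593 = 1.1639 bits


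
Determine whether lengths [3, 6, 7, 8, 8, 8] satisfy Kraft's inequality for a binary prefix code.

Kraft inequality: Σ 2^(-l_i) ≤ 1 for prefix-free code
Calculating: 2^(-3) + 2^(-6) + 2^(-7) + 2^(-8) + 2^(-8) + 2^(-8)
= 0.125 + 0.015625 + 0.0078125 + 0.00390625 + 0.00390625 + 0.00390625
= 0.1602
Since 0.1602 ≤ 1, prefix-free code exists


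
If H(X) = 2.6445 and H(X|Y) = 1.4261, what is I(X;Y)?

I(X;Y) = H(X) - H(X|Y)
I(X;Y) = 2.6445 - 1.4261 = 1.2184 bits


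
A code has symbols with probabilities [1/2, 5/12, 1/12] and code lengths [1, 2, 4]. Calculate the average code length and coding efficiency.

Average length L = Σ p_i × l_i = 1.6667 bits
Entropy H = 1.3250 bits
Efficiency η = H/L × 100% = 79.50%


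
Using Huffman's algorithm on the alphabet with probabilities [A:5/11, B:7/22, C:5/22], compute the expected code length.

Huffman tree construction:
Combine smallest probabilities repeatedly
Resulting codes:
  A: 0 (length 1)
  B: 11 (length 2)
  C: 10 (length 2)
Average length = Σ p(s) × length(s) = 1.5455 bits


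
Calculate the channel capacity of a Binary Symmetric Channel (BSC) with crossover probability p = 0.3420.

For BSC with error probability p:
C = 1 - H(p) where H(p) is binary entropy
H(0.3420) = -0.3420 × log₂(0.3420) - 0.6580 × log₂(0.6580)
H(p) = 0.9267
C = 1 - 0.9267 = 0.0733 bits/use


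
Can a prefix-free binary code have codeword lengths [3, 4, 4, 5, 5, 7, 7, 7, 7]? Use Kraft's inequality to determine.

Kraft inequality: Σ 2^(-l_i) ≤ 1 for prefix-free code
Calculating: 2^(-3) + 2^(-4) + 2^(-4) + 2^(-5) + 2^(-5) + 2^(-7) + 2^(-7) + 2^(-7) + 2^(-7)
= 0.125 + 0.0625 + 0.0625 + 0.03125 + 0.03125 + 0.0078125 + 0.0078125 + 0.0078125 + 0.0078125
= 0.3438
Since 0.3438 ≤ 1, prefix-free code exists


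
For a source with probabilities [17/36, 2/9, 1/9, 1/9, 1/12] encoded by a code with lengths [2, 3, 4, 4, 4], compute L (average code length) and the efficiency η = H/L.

Average length L = Σ p_i × l_i = 2.8333 bits
Entropy H = 1.9965 bits
Efficiency η = H/L × 100% = 70.47%


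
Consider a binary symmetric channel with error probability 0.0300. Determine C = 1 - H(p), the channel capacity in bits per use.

For BSC with error probability p:
C = 1 - H(p) where H(p) is binary entropy
H(0.0300) = -0.0300 × log₂(0.0300) - 0.9700 × log₂(0.9700)
H(p) = 0.1944
C = 1 - 0.1944 = 0.8056 bits/use


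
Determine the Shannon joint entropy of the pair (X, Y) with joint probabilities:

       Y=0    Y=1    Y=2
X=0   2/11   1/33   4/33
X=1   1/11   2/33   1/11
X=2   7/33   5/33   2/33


H(X,Y) = -Σ p(x,y) log₂ p(x,y)
  p(0,0)=2/11: -0.1818 × log₂(0.1818) = 0.4472
  p(0,1)=1/33: -0.0303 × log₂(0.0303) = 0.1529
  p(0,2)=4/33: -0.1212 × log₂(0.1212) = 0.3690
  p(1,0)=1/11: -0.0909 × log₂(0.0909) = 0.3145
  p(1,1)=2/33: -0.0606 × log₂(0.0606) = 0.2451
  p(1,2)=1/11: -0.0909 × log₂(0.0909) = 0.3145
  p(2,0)=7/33: -0.2121 × log₂(0.2121) = 0.4745
  p(2,1)=5/33: -0.1515 × log₂(0.1515) = 0.4125
  p(2,2)=2/33: -0.0606 × log₂(0.0606) = 0.2451
H(X,Y) = 2.9753 bits


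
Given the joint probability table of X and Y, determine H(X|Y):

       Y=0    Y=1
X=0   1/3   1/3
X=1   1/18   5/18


H(X|Y) = Σ_y p(y) H(X|Y=y)
  p(Y=0) = 7/18, H(X|Y=0) = 0.5917
  p(Y=1) = 11/18, H(X|Y=1) = 0.9940
H(X|Y) = 0.3889×0.5917 + 0.6111×0.9940 = 0.8376 bits


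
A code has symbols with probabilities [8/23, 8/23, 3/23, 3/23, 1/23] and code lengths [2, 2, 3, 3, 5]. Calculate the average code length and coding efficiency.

Average length L = Σ p_i × l_i = 2.3913 bits
Entropy H = 2.0231 bits
Efficiency η = H/L × 100% = 84.60%


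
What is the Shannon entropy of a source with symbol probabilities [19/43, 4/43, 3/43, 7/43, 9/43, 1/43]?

H(X) = -Σ p(x) log₂ p(x)
  -19/43 × log₂(19/43) = 0.5207
  -4/43 × log₂(4/43) = 0.3187
  -3/43 × log₂(3/43) = 0.2680
  -7/43 × log₂(7/43) = 0.4263
  -9/43 × log₂(9/43) = 0.4723
  -1/43 × log₂(1/43) = 0.1262
H(X) = 2.1322 bits


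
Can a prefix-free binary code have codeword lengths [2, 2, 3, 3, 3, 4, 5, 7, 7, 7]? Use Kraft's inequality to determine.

Kraft inequality: Σ 2^(-l_i) ≤ 1 for prefix-free code
Calculating: 2^(-2) + 2^(-2) + 2^(-3) + 2^(-3) + 2^(-3) + 2^(-4) + 2^(-5) + 2^(-7) + 2^(-7) + 2^(-7)
= 0.25 + 0.25 + 0.125 + 0.125 + 0.125 + 0.0625 + 0.03125 + 0.0078125 + 0.0078125 + 0.0078125
= 0.9922
Since 0.9922 ≤ 1, prefix-free code exists


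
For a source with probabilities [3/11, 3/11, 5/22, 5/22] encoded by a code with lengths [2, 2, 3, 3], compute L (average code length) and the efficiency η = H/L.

Average length L = Σ p_i × l_i = 2.4545 bits
Entropy H = 1.9940 bits
Efficiency η = H/L × 100% = 81.24%


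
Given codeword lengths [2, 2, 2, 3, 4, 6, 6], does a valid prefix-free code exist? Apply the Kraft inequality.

Kraft inequality: Σ 2^(-l_i) ≤ 1 for prefix-free code
Calculating: 2^(-2) + 2^(-2) + 2^(-2) + 2^(-3) + 2^(-4) + 2^(-6) + 2^(-6)
= 0.25 + 0.25 + 0.25 + 0.125 + 0.0625 + 0.015625 + 0.015625
= 0.9688
Since 0.9688 ≤ 1, prefix-free code exists


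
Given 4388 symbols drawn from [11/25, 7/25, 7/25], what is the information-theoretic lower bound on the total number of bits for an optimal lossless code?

Entropy H = 1.5496 bits/symbol
Minimum bits = H × n = 1.5496 × 4388
= 6799.59 bits


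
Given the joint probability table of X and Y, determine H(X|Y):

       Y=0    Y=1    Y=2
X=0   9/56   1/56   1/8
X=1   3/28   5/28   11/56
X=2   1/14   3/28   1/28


H(X|Y) = Σ_y p(y) H(X|Y=y)
  p(Y=0) = 19/56, H(X|Y=0) = 1.5090
  p(Y=1) = 17/56, H(X|Y=1) = 1.2210
  p(Y=2) = 5/14, H(X|Y=2) = 1.3367
H(X|Y) = 0.3393×1.5090 + 0.3036×1.2210 + 0.3571×1.3367 = 1.3600 bits


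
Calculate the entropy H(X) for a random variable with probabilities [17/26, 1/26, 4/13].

H(X) = -Σ p(x) log₂ p(x)
  -17/26 × log₂(17/26) = 0.4008
  -1/26 × log₂(1/26) = 0.1808
  -4/13 × log₂(4/13) = 0.5232
H(X) = 1.1048 bits


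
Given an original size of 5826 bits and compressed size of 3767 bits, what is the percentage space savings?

Space savings = (1 - Compressed/Original) × 100%
= (1 - 3767/5826) × 100%
= 35.34%


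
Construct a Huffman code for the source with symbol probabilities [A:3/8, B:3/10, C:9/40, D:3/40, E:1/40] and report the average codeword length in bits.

Huffman tree construction:
Combine smallest probabilities repeatedly
Resulting codes:
  A: 0 (length 1)
  B: 10 (length 2)
  C: 111 (length 3)
  D: 1101 (length 4)
  E: 1100 (length 4)
Average length = Σ p(s) × length(s) = 2.0500 bits


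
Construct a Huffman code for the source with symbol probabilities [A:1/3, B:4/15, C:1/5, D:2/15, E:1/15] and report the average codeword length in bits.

Huffman tree construction:
Combine smallest probabilities repeatedly
Resulting codes:
  A: 11 (length 2)
  B: 10 (length 2)
  C: 00 (length 2)
  D: 011 (length 3)
  E: 010 (length 3)
Average length = Σ p(s) × length(s) = 2.2000 bits


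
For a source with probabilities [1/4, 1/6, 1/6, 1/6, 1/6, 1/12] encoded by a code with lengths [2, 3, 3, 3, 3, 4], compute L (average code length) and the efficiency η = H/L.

Average length L = Σ p_i × l_i = 2.8333 bits
Entropy H = 2.5221 bits
Efficiency η = H/L × 100% = 89.01%


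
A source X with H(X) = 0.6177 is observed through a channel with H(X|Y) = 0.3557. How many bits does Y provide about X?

I(X;Y) = H(X) - H(X|Y)
I(X;Y) = 0.6177 - 0.3557 = 0.262 bits


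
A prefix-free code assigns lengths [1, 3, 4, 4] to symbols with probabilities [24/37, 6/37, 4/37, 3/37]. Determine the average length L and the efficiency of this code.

Average length L = Σ p_i × l_i = 1.8919 bits
Entropy H = 1.4715 bits
Efficiency η = H/L × 100% = 77.78%


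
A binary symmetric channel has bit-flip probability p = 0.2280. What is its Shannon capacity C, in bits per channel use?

For BSC with error probability p:
C = 1 - H(p) where H(p) is binary entropy
H(0.2280) = -0.2280 × log₂(0.2280) - 0.7720 × log₂(0.7720)
H(p) = 0.7745
C = 1 - 0.7745 = 0.2255 bits/use


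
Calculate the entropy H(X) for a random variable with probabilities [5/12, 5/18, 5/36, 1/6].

H(X) = -Σ p(x) log₂ p(x)
  -5/12 × log₂(5/12) = 0.5263
  -5/18 × log₂(5/18) = 0.5133
  -5/36 × log₂(5/36) = 0.3956
  -1/6 × log₂(1/6) = 0.4308
H(X) = 1.8660 bits


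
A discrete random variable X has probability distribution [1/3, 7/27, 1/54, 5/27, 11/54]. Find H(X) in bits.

H(X) = -Σ p(x) log₂ p(x)
  -1/3 × log₂(1/3) = 0.5283
  -7/27 × log₂(7/27) = 0.5049
  -1/54 × log₂(1/54) = 0.1066
  -5/27 × log₂(5/27) = 0.4505
  -11/54 × log₂(11/54) = 0.4676
H(X) = 2.0579 bits


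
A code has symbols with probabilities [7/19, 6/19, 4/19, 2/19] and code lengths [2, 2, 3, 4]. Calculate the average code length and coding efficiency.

Average length L = Σ p_i × l_i = 2.4211 bits
Entropy H = 1.8710 bits
Efficiency η = H/L × 100% = 77.28%


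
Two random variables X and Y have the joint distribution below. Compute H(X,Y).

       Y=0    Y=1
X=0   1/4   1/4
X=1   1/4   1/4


H(X,Y) = -Σ p(x,y) log₂ p(x,y)
  p(0,0)=1/4: -0.2500 × log₂(0.2500) = 0.5000
  p(0,1)=1/4: -0.2500 × log₂(0.2500) = 0.5000
  p(1,0)=1/4: -0.2500 × log₂(0.2500) = 0.5000
  p(1,1)=1/4: -0.2500 × log₂(0.2500) = 0.5000
H(X,Y) = 2.0000 bits


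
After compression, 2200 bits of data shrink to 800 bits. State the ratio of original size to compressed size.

Compression ratio = Original / Compressed
= 2200 / 800 = 2.75:1


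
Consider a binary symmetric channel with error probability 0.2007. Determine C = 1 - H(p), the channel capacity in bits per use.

For BSC with error probability p:
C = 1 - H(p) where H(p) is binary entropy
H(0.2007) = -0.2007 × log₂(0.2007) - 0.7993 × log₂(0.7993)
H(p) = 0.7233
C = 1 - 0.7233 = 0.2767 bits/use


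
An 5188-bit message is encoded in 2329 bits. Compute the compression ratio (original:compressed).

Compression ratio = Original / Compressed
= 5188 / 2329 = 2.23:1


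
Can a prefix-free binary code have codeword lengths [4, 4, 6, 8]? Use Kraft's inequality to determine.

Kraft inequality: Σ 2^(-l_i) ≤ 1 for prefix-free code
Calculating: 2^(-4) + 2^(-4) + 2^(-6) + 2^(-8)
= 0.0625 + 0.0625 + 0.015625 + 0.00390625
= 0.1445
Since 0.1445 ≤ 1, prefix-free code exists


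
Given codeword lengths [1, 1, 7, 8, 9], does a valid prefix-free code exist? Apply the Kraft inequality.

Kraft inequality: Σ 2^(-l_i) ≤ 1 for prefix-free code
Calculating: 2^(-1) + 2^(-1) + 2^(-7) + 2^(-8) + 2^(-9)
= 0.5 + 0.5 + 0.0078125 + 0.00390625 + 0.001953125
= 1.0137
Since 1.0137 > 1, prefix-free code does not exist


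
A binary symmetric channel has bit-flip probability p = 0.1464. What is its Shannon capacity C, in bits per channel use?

For BSC with error probability p:
C = 1 - H(p) where H(p) is binary entropy
H(0.1464) = -0.1464 × log₂(0.1464) - 0.8536 × log₂(0.8536)
H(p) = 0.6008
C = 1 - 0.6008 = 0.3992 bits/use


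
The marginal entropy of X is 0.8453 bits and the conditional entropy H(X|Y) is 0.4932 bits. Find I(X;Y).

I(X;Y) = H(X) - H(X|Y)
I(X;Y) = 0.8453 - 0.4932 = 0.3521 bits


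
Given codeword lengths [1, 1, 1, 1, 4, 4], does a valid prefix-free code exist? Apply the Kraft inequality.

Kraft inequality: Σ 2^(-l_i) ≤ 1 for prefix-free code
Calculating: 2^(-1) + 2^(-1) + 2^(-1) + 2^(-1) + 2^(-4) + 2^(-4)
= 0.5 + 0.5 + 0.5 + 0.5 + 0.0625 + 0.0625
= 2.1250
Since 2.1250 > 1, prefix-free code does not exist


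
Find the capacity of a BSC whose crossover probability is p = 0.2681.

For BSC with error probability p:
C = 1 - H(p) where H(p) is binary entropy
H(0.2681) = -0.2681 × log₂(0.2681) - 0.7319 × log₂(0.7319)
H(p) = 0.8387
C = 1 - 0.8387 = 0.1613 bits/use


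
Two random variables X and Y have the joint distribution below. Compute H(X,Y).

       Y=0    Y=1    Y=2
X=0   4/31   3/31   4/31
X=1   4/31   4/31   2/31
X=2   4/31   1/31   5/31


H(X,Y) = -Σ p(x,y) log₂ p(x,y)
  p(0,0)=4/31: -0.1290 × log₂(0.1290) = 0.3812
  p(0,1)=3/31: -0.0968 × log₂(0.0968) = 0.3261
  p(0,2)=4/31: -0.1290 × log₂(0.1290) = 0.3812
  p(1,0)=4/31: -0.1290 × log₂(0.1290) = 0.3812
  p(1,1)=4/31: -0.1290 × log₂(0.1290) = 0.3812
  p(1,2)=2/31: -0.0645 × log₂(0.0645) = 0.2551
  p(2,0)=4/31: -0.1290 × log₂(0.1290) = 0.3812
  p(2,1)=1/31: -0.0323 × log₂(0.0323) = 0.1598
  p(2,2)=5/31: -0.1613 × log₂(0.1613) = 0.4246
H(X,Y) = 3.0715 bits


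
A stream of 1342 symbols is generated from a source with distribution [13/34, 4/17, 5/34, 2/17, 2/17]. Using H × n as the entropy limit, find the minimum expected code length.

Entropy H = 2.1547 bits/symbol
Minimum bits = H × n = 2.1547 × 1342
= 2891.55 bits


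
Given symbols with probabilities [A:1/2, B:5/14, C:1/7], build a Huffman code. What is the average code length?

Huffman tree construction:
Combine smallest probabilities repeatedly
Resulting codes:
  A: 0 (length 1)
  B: 11 (length 2)
  C: 10 (length 2)
Average length = Σ p(s) × length(s) = 1.5000 bits


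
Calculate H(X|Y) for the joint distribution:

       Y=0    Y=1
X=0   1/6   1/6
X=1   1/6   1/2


H(X|Y) = Σ_y p(y) H(X|Y=y)
  p(Y=0) = 1/3, H(X|Y=0) = 1.0000
  p(Y=1) = 2/3, H(X|Y=1) = 0.8113
H(X|Y) = 0.3333×1.0000 + 0.6667×0.8113 = 0.8742 bits


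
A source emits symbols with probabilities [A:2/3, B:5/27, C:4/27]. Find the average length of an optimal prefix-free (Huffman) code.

Huffman tree construction:
Combine smallest probabilities repeatedly
Resulting codes:
  A: 1 (length 1)
  B: 01 (length 2)
  C: 00 (length 2)
Average length = Σ p(s) × length(s) = 1.3333 bits


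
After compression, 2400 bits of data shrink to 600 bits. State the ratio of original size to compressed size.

Compression ratio = Original / Compressed
= 2400 / 600 = 4.00:1


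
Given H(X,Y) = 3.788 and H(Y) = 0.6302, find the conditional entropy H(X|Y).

Chain rule: H(X,Y) = H(X|Y) + H(Y)
H(X|Y) = H(X,Y) - H(Y) = 3.788 - 0.6302 = 3.1578 bits


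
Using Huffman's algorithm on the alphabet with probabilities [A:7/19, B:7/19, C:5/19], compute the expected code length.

Huffman tree construction:
Combine smallest probabilities repeatedly
Resulting codes:
  A: 11 (length 2)
  B: 0 (length 1)
  C: 10 (length 2)
Average length = Σ p(s) × length(s) = 1.6316 bits


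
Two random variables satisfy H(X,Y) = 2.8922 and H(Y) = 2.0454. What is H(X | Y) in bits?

Chain rule: H(X,Y) = H(X|Y) + H(Y)
H(X|Y) = H(X,Y) - H(Y) = 2.8922 - 2.0454 = 0.8468 bits


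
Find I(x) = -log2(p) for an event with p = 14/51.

Information content I(x) = -log₂(p(x))
I = -log₂(14/51) = -log₂(0.2745)
I = 1.8651 bits


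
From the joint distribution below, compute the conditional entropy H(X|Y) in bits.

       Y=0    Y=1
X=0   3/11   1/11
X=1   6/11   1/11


H(X|Y) = Σ_y p(y) H(X|Y=y)
  p(Y=0) = 9/11, H(X|Y=0) = 0.9183
  p(Y=1) = 2/11, H(X|Y=1) = 1.0000
H(X|Y) = 0.8182×0.9183 + 0.1818×1.0000 = 0.9332 bits


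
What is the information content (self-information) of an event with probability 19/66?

Information content I(x) = -log₂(p(x))
I = -log₂(19/66) = -log₂(0.2879)
I = 1.7965 bits


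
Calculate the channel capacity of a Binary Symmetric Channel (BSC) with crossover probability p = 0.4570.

For BSC with error probability p:
C = 1 - H(p) where H(p) is binary entropy
H(0.4570) = -0.4570 × log₂(0.4570) - 0.5430 × log₂(0.5430)
H(p) = 0.9947
C = 1 - 0.9947 = 0.0053 bits/use


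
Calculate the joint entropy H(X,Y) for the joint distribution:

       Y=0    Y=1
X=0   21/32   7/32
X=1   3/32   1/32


H(X,Y) = -Σ p(x,y) log₂ p(x,y)
  p(0,0)=21/32: -0.6562 × log₂(0.6562) = 0.3988
  p(0,1)=7/32: -0.2188 × log₂(0.2188) = 0.4796
  p(1,0)=3/32: -0.0938 × log₂(0.0938) = 0.3202
  p(1,1)=1/32: -0.0312 × log₂(0.0312) = 0.1562
H(X,Y) = 1.3548 bits


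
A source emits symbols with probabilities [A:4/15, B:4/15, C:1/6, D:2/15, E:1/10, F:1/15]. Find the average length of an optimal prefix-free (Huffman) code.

Huffman tree construction:
Combine smallest probabilities repeatedly
Resulting codes:
  A: 01 (length 2)
  B: 10 (length 2)
  C: 111 (length 3)
  D: 110 (length 3)
  E: 001 (length 3)
  F: 000 (length 3)
Average length = Σ p(s) × length(s) = 2.4667 bits


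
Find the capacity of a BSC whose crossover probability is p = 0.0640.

For BSC with error probability p:
C = 1 - H(p) where H(p) is binary entropy
H(0.0640) = -0.0640 × log₂(0.0640) - 0.9360 × log₂(0.9360)
H(p) = 0.3431
C = 1 - 0.3431 = 0.6569 bits/use


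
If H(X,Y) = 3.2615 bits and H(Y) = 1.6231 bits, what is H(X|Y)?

Chain rule: H(X,Y) = H(X|Y) + H(Y)
H(X|Y) = H(X,Y) - H(Y) = 3.2615 - 1.6231 = 1.6384 bits


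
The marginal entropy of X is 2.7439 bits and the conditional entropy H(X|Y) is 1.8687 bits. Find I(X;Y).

I(X;Y) = H(X) - H(X|Y)
I(X;Y) = 2.7439 - 1.8687 = 0.8752 bits


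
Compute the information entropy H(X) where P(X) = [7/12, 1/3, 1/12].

H(X) = -Σ p(x) log₂ p(x)
  -7/12 × log₂(7/12) = 0.4536
  -1/3 × log₂(1/3) = 0.5283
  -1/12 × log₂(1/12) = 0.2987
H(X) = 1.2807 bits


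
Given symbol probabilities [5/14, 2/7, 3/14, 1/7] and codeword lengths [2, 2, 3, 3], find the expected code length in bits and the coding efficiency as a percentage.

Average length L = Σ p_i × l_i = 2.3571 bits
Entropy H = 1.9242 bits
Efficiency η = H/L × 100% = 81.63%


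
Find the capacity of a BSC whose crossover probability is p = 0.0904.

For BSC with error probability p:
C = 1 - H(p) where H(p) is binary entropy
H(0.0904) = -0.0904 × log₂(0.0904) - 0.9096 × log₂(0.9096)
H(p) = 0.4378
C = 1 - 0.4378 = 0.5622 bits/use


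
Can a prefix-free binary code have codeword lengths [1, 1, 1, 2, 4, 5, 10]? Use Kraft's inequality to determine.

Kraft inequality: Σ 2^(-l_i) ≤ 1 for prefix-free code
Calculating: 2^(-1) + 2^(-1) + 2^(-1) + 2^(-2) + 2^(-4) + 2^(-5) + 2^(-10)
= 0.5 + 0.5 + 0.5 + 0.25 + 0.0625 + 0.03125 + 0.0009765625
= 1.8447
Since 1.8447 > 1, prefix-free code does not exist


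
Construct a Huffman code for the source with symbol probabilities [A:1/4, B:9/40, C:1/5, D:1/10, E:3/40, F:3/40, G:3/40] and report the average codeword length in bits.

Huffman tree construction:
Combine smallest probabilities repeatedly
Resulting codes:
  A: 10 (length 2)
  B: 01 (length 2)
  C: 00 (length 2)
  D: 1111 (length 4)
  E: 1100 (length 4)
  F: 1101 (length 4)
  G: 1110 (length 4)
Average length = Σ p(s) × length(s) = 2.6500 bits


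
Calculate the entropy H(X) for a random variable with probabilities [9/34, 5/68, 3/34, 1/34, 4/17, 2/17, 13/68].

H(X) = -Σ p(x) log₂ p(x)
  -9/34 × log₂(9/34) = 0.5076
  -5/68 × log₂(5/68) = 0.2769
  -3/34 × log₂(3/34) = 0.3090
  -1/34 × log₂(1/34) = 0.1496
  -4/17 × log₂(4/17) = 0.4912
  -2/17 × log₂(2/17) = 0.3632
  -13/68 × log₂(13/68) = 0.4563
H(X) = 2.5539 bits


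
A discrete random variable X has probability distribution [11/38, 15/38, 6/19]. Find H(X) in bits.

H(X) = -Σ p(x) log₂ p(x)
  -11/38 × log₂(11/38) = 0.5177
  -15/38 × log₂(15/38) = 0.5294
  -6/19 × log₂(6/19) = 0.5251
H(X) = 1.5722 bits


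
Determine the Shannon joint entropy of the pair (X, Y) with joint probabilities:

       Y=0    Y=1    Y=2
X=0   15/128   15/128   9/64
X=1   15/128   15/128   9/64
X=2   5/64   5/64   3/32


H(X,Y) = -Σ p(x,y) log₂ p(x,y)
  p(0,0)=15/128: -0.1172 × log₂(0.1172) = 0.3625
  p(0,1)=15/128: -0.1172 × log₂(0.1172) = 0.3625
  p(0,2)=9/64: -0.1406 × log₂(0.1406) = 0.3980
  p(1,0)=15/128: -0.1172 × log₂(0.1172) = 0.3625
  p(1,1)=15/128: -0.1172 × log₂(0.1172) = 0.3625
  p(1,2)=9/64: -0.1406 × log₂(0.1406) = 0.3980
  p(2,0)=5/64: -0.0781 × log₂(0.0781) = 0.2873
  p(2,1)=5/64: -0.0781 × log₂(0.0781) = 0.2873
  p(2,2)=3/32: -0.0938 × log₂(0.0938) = 0.3202
H(X,Y) = 3.1407 bits


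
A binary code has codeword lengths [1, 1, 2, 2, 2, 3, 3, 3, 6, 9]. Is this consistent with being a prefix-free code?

Kraft inequality: Σ 2^(-l_i) ≤ 1 for prefix-free code
Calculating: 2^(-1) + 2^(-1) + 2^(-2) + 2^(-2) + 2^(-2) + 2^(-3) + 2^(-3) + 2^(-3) + 2^(-6) + 2^(-9)
= 0.5 + 0.5 + 0.25 + 0.25 + 0.25 + 0.125 + 0.125 + 0.125 + 0.015625 + 0.001953125
= 2.1426
Since 2.1426 > 1, prefix-free code does not exist


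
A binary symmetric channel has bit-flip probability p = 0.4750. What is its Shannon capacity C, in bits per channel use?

For BSC with error probability p:
C = 1 - H(p) where H(p) is binary entropy
H(0.4750) = -0.4750 × log₂(0.4750) - 0.5250 × log₂(0.5250)
H(p) = 0.9982
C = 1 - 0.9982 = 0.0018 bits/use


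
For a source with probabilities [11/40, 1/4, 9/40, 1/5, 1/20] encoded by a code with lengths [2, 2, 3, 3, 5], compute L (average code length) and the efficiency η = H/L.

Average length L = Σ p_i × l_i = 2.5750 bits
Entropy H = 2.1769 bits
Efficiency η = H/L × 100% = 84.54%


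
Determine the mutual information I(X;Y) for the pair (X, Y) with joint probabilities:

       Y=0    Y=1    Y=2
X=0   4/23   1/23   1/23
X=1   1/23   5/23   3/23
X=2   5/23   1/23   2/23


H(X) = 1.5653, H(Y) = 1.5505, H(X,Y) = 2.8725
I(X;Y) = H(X) + H(Y) - H(X,Y) = 0.2433 bits


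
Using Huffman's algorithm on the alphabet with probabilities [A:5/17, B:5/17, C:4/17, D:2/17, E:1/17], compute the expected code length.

Huffman tree construction:
Combine smallest probabilities repeatedly
Resulting codes:
  A: 10 (length 2)
  B: 11 (length 2)
  C: 01 (length 2)
  D: 001 (length 3)
  E: 000 (length 3)
Average length = Σ p(s) × length(s) = 2.1765 bits


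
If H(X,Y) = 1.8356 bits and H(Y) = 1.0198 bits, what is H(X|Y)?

Chain rule: H(X,Y) = H(X|Y) + H(Y)
H(X|Y) = H(X,Y) - H(Y) = 1.8356 - 1.0198 = 0.8158 bits


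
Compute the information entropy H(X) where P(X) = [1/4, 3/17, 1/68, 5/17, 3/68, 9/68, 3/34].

H(X) = -Σ p(x) log₂ p(x)
  -1/4 × log₂(1/4) = 0.5000
  -3/17 × log₂(3/17) = 0.4416
  -1/68 × log₂(1/68) = 0.0895
  -5/17 × log₂(5/17) = 0.5193
  -3/68 × log₂(3/68) = 0.1986
  -9/68 × log₂(9/68) = 0.3861
  -3/34 × log₂(3/34) = 0.3090
H(X) = 2.4442 bits


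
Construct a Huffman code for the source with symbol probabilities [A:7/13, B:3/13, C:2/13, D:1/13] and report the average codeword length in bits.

Huffman tree construction:
Combine smallest probabilities repeatedly
Resulting codes:
  A: 1 (length 1)
  B: 00 (length 2)
  C: 011 (length 3)
  D: 010 (length 3)
Average length = Σ p(s) × length(s) = 1.6923 bits


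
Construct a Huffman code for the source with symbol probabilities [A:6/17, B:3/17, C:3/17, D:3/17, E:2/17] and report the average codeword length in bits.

Huffman tree construction:
Combine smallest probabilities repeatedly
Resulting codes:
  A: 11 (length 2)
  B: 101 (length 3)
  C: 00 (length 2)
  D: 01 (length 2)
  E: 100 (length 3)
Average length = Σ p(s) × length(s) = 2.2941 bits


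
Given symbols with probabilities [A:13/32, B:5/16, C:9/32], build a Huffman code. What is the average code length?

Huffman tree construction:
Combine smallest probabilities repeatedly
Resulting codes:
  A: 0 (length 1)
  B: 11 (length 2)
  C: 10 (length 2)
Average length = Σ p(s) × length(s) = 1.5938 bits


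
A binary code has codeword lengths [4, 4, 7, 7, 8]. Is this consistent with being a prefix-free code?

Kraft inequality: Σ 2^(-l_i) ≤ 1 for prefix-free code
Calculating: 2^(-4) + 2^(-4) + 2^(-7) + 2^(-7) + 2^(-8)
= 0.0625 + 0.0625 + 0.0078125 + 0.0078125 + 0.00390625
= 0.1445
Since 0.1445 ≤ 1, prefix-free code exists


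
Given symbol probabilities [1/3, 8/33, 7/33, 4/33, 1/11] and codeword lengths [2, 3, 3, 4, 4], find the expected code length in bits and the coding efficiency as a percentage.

Average length L = Σ p_i × l_i = 2.8788 bits
Entropy H = 2.1820 bits
Efficiency η = H/L × 100% = 75.79%


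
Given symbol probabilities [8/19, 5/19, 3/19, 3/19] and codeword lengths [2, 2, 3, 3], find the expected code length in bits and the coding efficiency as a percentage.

Average length L = Σ p_i × l_i = 2.3158 bits
Entropy H = 1.8732 bits
Efficiency η = H/L × 100% = 80.89%


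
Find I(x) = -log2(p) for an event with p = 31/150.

Information content I(x) = -log₂(p(x))
I = -log₂(31/150) = -log₂(0.2067)
I = 2.2746 bits


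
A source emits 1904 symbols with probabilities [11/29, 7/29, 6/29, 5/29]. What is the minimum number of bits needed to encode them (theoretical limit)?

Entropy H = 1.9330 bits/symbol
Minimum bits = H × n = 1.9330 × 1904
= 3680.42 bits


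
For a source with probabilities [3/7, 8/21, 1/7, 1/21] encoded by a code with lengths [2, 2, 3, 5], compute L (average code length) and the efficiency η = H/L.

Average length L = Σ p_i × l_i = 2.2857 bits
Entropy H = 1.6645 bits
Efficiency η = H/L × 100% = 72.82%


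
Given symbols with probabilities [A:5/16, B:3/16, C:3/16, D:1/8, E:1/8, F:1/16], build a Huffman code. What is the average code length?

Huffman tree construction:
Combine smallest probabilities repeatedly
Resulting codes:
  A: 10 (length 2)
  B: 111 (length 3)
  C: 00 (length 2)
  D: 011 (length 3)
  E: 110 (length 3)
  F: 010 (length 3)
Average length = Σ p(s) × length(s) = 2.5000 bits


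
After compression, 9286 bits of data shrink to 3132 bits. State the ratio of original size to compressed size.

Compression ratio = Original / Compressed
= 9286 / 3132 = 2.96:1


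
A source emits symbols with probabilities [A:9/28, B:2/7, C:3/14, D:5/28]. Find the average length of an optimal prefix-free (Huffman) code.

Huffman tree construction:
Combine smallest probabilities repeatedly
Resulting codes:
  A: 11 (length 2)
  B: 10 (length 2)
  C: 01 (length 2)
  D: 00 (length 2)
Average length = Σ p(s) × length(s) = 2.0000 bits


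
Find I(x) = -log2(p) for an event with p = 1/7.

Information content I(x) = -log₂(p(x))
I = -log₂(1/7) = -log₂(0.1429)
I = 2.8074 bits


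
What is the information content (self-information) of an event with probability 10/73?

Information content I(x) = -log₂(p(x))
I = -log₂(10/73) = -log₂(0.1370)
I = 2.8679 bits


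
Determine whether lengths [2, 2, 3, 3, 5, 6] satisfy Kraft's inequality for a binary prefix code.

Kraft inequality: Σ 2^(-l_i) ≤ 1 for prefix-free code
Calculating: 2^(-2) + 2^(-2) + 2^(-3) + 2^(-3) + 2^(-5) + 2^(-6)
= 0.25 + 0.25 + 0.125 + 0.125 + 0.03125 + 0.015625
= 0.7969
Since 0.7969 ≤ 1, prefix-free code exists


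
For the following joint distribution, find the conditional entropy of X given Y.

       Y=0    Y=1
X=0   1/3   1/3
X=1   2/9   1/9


H(X|Y) = Σ_y p(y) H(X|Y=y)
  p(Y=0) = 5/9, H(X|Y=0) = 0.9710
  p(Y=1) = 4/9, H(X|Y=1) = 0.8113
H(X|Y) = 0.5556×0.9710 + 0.4444×0.8113 = 0.9000 bits


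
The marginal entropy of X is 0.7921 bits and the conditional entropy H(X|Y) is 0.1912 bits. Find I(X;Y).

I(X;Y) = H(X) - H(X|Y)
I(X;Y) = 0.7921 - 0.1912 = 0.6009 bits


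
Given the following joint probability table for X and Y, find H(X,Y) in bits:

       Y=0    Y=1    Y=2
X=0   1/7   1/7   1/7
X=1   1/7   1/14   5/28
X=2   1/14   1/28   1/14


H(X,Y) = -Σ p(x,y) log₂ p(x,y)
  p(0,0)=1/7: -0.1429 × log₂(0.1429) = 0.4011
  p(0,1)=1/7: -0.1429 × log₂(0.1429) = 0.4011
  p(0,2)=1/7: -0.1429 × log₂(0.1429) = 0.4011
  p(1,0)=1/7: -0.1429 × log₂(0.1429) = 0.4011
  p(1,1)=1/14: -0.0714 × log₂(0.0714) = 0.2720
  p(1,2)=5/28: -0.1786 × log₂(0.1786) = 0.4438
  p(2,0)=1/14: -0.0714 × log₂(0.0714) = 0.2720
  p(2,1)=1/28: -0.0357 × log₂(0.0357) = 0.1717
  p(2,2)=1/14: -0.0714 × log₂(0.0714) = 0.2720
H(X,Y) = 3.0356 bits


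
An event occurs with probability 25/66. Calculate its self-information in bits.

Information content I(x) = -log₂(p(x))
I = -log₂(25/66) = -log₂(0.3788)
I = 1.4005 bits


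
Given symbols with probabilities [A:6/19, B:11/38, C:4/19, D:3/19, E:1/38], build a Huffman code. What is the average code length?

Huffman tree construction:
Combine smallest probabilities repeatedly
Resulting codes:
  A: 11 (length 2)
  B: 10 (length 2)
  C: 01 (length 2)
  D: 001 (length 3)
  E: 000 (length 3)
Average length = Σ p(s) × length(s) = 2.1842 bits


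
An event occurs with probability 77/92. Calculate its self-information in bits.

Information content I(x) = -log₂(p(x))
I = -log₂(77/92) = -log₂(0.8370)
I = 0.2568 bits
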